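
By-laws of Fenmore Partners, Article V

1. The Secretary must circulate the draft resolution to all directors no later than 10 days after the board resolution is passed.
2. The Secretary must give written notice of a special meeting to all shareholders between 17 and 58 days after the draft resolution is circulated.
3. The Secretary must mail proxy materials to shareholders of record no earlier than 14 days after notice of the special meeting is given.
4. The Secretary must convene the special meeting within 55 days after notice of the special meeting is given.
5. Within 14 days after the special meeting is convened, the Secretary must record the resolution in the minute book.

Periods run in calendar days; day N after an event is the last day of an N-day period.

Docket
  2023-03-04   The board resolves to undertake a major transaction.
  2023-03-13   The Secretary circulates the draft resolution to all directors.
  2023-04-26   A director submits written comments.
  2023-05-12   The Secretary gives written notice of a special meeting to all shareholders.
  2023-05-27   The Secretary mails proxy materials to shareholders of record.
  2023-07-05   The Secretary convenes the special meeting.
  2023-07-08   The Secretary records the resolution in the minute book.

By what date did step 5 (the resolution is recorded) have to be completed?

2023-07-19

Step 5 runs from 2023-07-05, when the special meeting is convened. 14 days after 2023-07-05 is 2023-07-19.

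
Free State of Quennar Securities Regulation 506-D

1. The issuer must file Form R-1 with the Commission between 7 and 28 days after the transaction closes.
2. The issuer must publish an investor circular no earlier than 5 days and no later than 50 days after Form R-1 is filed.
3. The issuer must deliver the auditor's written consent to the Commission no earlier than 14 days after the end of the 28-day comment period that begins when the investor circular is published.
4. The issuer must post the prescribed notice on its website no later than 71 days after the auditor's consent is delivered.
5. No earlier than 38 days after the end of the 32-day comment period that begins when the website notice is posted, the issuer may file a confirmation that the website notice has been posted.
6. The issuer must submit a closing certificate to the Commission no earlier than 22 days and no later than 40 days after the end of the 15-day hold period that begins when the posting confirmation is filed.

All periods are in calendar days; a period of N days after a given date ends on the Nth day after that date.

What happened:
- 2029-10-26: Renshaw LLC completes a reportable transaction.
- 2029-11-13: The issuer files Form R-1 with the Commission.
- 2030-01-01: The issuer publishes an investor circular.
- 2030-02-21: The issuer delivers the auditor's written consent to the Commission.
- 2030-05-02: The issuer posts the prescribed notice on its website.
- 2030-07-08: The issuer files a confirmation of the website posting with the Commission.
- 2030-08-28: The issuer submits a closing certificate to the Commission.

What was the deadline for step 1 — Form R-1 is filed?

Step 1 runs from 2029-10-26, when the transaction closes. The window is 7–28 days after 2029-10-26; it closes on 2029-11-23.

2029-11-23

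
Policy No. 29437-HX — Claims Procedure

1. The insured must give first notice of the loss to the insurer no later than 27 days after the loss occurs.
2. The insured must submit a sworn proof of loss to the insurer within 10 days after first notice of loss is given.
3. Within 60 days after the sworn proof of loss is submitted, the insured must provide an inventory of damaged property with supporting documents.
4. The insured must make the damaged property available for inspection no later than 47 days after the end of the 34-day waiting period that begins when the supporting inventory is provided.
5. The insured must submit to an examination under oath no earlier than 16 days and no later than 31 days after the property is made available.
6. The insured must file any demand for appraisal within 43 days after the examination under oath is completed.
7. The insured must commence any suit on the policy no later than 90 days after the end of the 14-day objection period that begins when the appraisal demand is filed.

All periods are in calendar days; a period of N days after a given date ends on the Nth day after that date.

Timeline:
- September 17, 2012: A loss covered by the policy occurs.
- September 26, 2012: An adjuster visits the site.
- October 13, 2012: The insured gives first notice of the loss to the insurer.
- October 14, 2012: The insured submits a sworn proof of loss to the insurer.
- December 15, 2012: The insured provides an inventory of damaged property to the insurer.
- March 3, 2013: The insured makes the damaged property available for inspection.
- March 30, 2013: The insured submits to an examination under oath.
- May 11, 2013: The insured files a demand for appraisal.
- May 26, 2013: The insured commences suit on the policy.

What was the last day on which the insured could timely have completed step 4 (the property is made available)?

March 6, 2013

The supporting inventory is provided on December 15, 2012; the 34-day waiting period therefore ends January 18, 2013, and step 4 runs from that date. 47 days after January 18, 2013 is March 6, 2013.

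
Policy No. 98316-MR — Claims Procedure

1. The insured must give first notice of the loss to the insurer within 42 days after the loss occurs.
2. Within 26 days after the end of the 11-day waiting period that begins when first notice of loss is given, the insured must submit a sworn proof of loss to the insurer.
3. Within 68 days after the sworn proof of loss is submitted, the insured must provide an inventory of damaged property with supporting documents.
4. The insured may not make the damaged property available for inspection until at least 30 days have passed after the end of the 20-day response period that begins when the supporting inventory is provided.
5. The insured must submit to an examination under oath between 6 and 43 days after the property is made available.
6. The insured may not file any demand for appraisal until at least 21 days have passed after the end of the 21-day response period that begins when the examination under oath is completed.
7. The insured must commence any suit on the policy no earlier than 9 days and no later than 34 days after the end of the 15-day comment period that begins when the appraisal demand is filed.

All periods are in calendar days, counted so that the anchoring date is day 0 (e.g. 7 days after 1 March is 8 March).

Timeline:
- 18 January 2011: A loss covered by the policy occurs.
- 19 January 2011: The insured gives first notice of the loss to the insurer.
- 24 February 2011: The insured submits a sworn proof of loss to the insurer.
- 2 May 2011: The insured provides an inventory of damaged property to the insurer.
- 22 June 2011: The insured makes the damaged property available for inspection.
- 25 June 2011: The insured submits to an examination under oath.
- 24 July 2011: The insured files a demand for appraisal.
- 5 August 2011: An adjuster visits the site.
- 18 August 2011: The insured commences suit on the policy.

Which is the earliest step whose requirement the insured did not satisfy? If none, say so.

Step 5

Step 1: 42 days after 18 January 2011 (when the loss occurs) is 1 March 2011; completed 19 January 2011, before the deadline.
Step 2: 26 days after 30 January 2011 (end of the 11-day waiting period, which began when first notice of loss is given on 19 January 2011) is 25 February 2011; 24 February 2011 is within that limit.
Step 3: 68 days after 24 February 2011 (when the sworn proof of loss is submitted) is 3 May 2011; 2 May 2011 is within that limit.
Step 4: the earliest permitted date is 30 days after 22 May 2011 (end of the 20-day response period, which began when the supporting inventory is provided on 2 May 2011), i.e. 21 June 2011; 22 June 2011 is on or after that date.
Step 5: the window is 6–43 days after 22 June 2011 (when the property is made available), so 28 June 2011 through 4 August 2011; 25 June 2011 is 3 days too early.
The analysis stops there.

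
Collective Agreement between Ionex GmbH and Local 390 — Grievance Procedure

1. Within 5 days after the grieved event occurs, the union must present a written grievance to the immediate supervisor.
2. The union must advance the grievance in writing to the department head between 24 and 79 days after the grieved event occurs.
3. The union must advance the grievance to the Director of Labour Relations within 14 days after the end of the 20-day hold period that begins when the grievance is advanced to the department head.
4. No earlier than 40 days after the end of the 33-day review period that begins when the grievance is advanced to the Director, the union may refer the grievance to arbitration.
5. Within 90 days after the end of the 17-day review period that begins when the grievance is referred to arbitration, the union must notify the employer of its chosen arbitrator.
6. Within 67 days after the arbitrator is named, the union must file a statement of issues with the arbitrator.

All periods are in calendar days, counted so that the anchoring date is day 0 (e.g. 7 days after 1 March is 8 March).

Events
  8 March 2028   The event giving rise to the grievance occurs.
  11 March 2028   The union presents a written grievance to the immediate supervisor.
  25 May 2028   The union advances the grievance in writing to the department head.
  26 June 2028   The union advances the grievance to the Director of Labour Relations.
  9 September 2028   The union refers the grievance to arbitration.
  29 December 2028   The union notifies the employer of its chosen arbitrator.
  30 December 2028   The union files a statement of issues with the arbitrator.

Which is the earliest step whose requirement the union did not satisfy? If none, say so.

Step 5

Step 1 — counting 5 days from 8 March 2028 (when the grieved event occurs) gives a deadline of 13 March 2028; done 11 March 2028 — timely.
Step 2 — 24 and 79 days from 8 March 2028 (when the grieved event occurs) are 1 April 2028 and 26 May 2028 respectively; done 25 May 2028 — within the window.
Step 3 — counting 14 days from 14 June 2028 (end of the 20-day hold period, which began when the grievance is advanced to the department head on 25 May 2028) gives a deadline of 28 June 2028; done 26 June 2028 — timely.
Step 4 — must wait 40 days from 29 July 2028 (end of the 33-day review period, which began when the grievance is advanced to the Director on 26 June 2028), so not before 7 September 2028; 9 September 2028 is on or after that date.
Step 5 — counting 90 days from 26 September 2028 (end of the 17-day review period, which began when the grievance is referred to arbitration on 9 September 2028) gives a deadline of 25 December 2028; 29 December 2028 misses that deadline by 4 days.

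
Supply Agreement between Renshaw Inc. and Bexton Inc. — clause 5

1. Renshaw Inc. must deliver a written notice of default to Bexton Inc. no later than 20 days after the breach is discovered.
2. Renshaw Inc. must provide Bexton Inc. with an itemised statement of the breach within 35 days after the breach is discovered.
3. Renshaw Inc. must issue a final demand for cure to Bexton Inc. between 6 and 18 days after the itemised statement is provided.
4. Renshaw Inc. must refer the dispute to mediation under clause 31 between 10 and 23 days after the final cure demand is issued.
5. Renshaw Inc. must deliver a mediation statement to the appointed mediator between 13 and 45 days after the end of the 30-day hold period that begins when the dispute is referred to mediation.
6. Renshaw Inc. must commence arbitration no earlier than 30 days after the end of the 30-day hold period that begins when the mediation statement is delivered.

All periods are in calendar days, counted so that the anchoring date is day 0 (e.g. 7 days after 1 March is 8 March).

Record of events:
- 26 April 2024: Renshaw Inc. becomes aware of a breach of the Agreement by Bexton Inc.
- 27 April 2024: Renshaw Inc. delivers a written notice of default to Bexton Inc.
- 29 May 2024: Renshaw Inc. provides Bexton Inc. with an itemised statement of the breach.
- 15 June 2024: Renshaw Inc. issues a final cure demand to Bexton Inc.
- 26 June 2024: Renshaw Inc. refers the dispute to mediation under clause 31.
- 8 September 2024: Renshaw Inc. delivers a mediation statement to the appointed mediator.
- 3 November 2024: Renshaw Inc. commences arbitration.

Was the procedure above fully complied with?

No

Step 1: 20 days after 26 April 2024 (when the breach is discovered) is 16 May 2024; done 27 April 2024 — timely.
Step 2: 35 days after 26 April 2024 (when the breach is discovered) is 31 May 2024; 29 May 2024 is within that limit.
Step 3: the window is 6–18 days after 29 May 2024 (when the itemised statement is provided), so 4 June 2024 through 16 June 2024; done 15 June 2024 — within the window.
Step 4: the window is 10–23 days after 15 June 2024 (when the final cure demand is issued), so 25 June 2024 through 8 July 2024; done 26 June 2024, which is between those dates.
Step 5: the window is 13–45 days after 26 July 2024 (end of the 30-day hold period, which began when the dispute is referred to mediation on 26 June 2024), so 8 August 2024 through 9 September 2024; done 8 September 2024 — within the window.
Step 6: the earliest permitted date is 30 days after 8 October 2024 (end of the 30-day hold period, which began when the mediation statement is delivered on 8 September 2024), i.e. 7 November 2024; 3 November 2024 is 4 days before the earliest permitted date.
The analysis stops there.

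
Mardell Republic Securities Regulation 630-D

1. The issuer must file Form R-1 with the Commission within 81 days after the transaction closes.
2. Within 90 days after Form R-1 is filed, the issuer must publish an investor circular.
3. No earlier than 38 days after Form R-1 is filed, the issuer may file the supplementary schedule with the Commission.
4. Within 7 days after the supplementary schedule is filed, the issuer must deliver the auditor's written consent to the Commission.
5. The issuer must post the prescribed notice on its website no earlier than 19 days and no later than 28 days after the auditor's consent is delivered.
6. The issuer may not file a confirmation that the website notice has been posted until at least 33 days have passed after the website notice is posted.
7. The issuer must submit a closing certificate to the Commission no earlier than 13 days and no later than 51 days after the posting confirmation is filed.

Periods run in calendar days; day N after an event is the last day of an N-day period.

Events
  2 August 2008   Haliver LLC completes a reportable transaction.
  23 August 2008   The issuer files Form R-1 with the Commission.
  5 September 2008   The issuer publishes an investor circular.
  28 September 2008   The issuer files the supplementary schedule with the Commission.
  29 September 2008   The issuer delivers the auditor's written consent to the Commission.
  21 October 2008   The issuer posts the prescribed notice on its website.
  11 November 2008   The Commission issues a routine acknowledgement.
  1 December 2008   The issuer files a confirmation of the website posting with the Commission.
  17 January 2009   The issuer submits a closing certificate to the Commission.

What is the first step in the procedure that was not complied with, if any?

Step 1: 81 days after 2 August 2008 (when the transaction closes) is 22 October 2008; done 23 August 2008 — timely.
Step 2: 90 days after 23 August 2008 (when Form R-1 is filed) is 21 November 2008; done 5 September 2008 — timely.
Step 3: the earliest permitted date is 38 days after 23 August 2008 (when Form R-1 is filed), i.e. 30 September 2008; done 28 September 2008 — 2 days too early.

Step 3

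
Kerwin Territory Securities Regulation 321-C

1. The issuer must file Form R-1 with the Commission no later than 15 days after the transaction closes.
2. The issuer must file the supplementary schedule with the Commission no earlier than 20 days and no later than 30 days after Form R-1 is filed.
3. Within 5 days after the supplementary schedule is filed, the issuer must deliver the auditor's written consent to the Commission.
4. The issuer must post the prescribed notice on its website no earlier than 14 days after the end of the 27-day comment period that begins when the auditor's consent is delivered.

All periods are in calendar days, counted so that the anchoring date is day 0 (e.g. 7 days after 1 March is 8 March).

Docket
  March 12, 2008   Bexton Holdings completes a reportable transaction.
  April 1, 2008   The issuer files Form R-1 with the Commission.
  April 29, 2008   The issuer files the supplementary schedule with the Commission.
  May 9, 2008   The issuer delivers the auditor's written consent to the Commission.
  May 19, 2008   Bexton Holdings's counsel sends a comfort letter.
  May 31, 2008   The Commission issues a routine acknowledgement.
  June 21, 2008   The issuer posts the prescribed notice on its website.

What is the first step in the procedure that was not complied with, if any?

Step 1

Step 1: 15 days after March 12, 2008 (when the transaction closes) is March 27, 2008; April 1, 2008 misses that deadline by 5 days.
That is the first point of non-compliance.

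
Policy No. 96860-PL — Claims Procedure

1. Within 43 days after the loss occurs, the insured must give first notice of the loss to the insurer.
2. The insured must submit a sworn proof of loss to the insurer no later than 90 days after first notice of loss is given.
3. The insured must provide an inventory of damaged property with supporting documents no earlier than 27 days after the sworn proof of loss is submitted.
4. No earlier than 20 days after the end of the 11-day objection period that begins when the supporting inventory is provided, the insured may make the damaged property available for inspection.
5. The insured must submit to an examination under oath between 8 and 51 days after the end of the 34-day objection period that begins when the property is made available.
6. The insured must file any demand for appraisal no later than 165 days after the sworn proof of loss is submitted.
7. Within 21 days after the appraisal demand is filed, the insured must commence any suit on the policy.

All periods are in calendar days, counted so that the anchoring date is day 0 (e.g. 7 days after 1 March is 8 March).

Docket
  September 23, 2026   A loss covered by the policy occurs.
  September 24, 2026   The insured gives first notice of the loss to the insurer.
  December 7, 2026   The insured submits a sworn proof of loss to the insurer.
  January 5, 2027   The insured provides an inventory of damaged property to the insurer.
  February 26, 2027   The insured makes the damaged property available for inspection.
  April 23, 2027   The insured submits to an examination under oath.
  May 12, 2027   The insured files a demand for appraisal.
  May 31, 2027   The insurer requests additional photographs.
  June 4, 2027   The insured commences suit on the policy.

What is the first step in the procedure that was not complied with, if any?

Step 7

Step 1: 43 days after September 23, 2026 (when the loss occurs) is November 5, 2026; done September 24, 2026 — timely.
Step 2: 90 days after September 24, 2026 (when first notice of loss is given) is December 23, 2026; December 7, 2026 is within that limit.
Step 3: the earliest permitted date is 27 days after December 7, 2026 (when the sworn proof of loss is submitted), i.e. January 3, 2027; done January 5, 2027 — permitted.
Step 4: the earliest permitted date is 20 days after January 16, 2027 (end of the 11-day objection period, which began when the supporting inventory is provided on January 5, 2027), i.e. February 5, 2027; done February 26, 2027 — permitted.
Step 5: the window is 8–51 days after April 1, 2027 (end of the 34-day objection period, which began when the property is made available on February 26, 2027), so April 9, 2027 through May 22, 2027; done April 23, 2027 — within the window.
Step 6: 165 days after December 7, 2026 (when the sworn proof of loss is submitted) is May 21, 2027; done May 12, 2027 — timely.
Step 7: 21 days after May 12, 2027 (when the appraisal demand is filed) is June 2, 2027; not done until June 4, 2027, 2 days after the deadline.
That is the first point of non-compliance.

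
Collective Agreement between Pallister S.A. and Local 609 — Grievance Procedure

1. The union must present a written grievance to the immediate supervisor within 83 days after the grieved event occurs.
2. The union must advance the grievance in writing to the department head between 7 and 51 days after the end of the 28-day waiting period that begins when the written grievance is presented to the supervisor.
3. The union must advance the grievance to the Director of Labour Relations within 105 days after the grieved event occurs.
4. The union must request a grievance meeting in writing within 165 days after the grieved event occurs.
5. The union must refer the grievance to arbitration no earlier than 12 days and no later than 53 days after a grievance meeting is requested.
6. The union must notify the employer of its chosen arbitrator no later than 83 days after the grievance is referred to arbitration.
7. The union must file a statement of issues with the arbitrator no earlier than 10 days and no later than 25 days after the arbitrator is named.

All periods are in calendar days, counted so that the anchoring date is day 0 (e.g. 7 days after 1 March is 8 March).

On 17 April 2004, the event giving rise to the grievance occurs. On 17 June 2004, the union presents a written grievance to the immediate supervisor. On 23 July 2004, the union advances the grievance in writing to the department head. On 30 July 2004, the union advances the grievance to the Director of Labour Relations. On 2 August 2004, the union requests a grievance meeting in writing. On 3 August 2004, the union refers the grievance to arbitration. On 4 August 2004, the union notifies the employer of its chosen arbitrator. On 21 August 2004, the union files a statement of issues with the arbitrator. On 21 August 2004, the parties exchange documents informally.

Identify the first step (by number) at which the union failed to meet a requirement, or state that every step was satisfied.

Step 5

(1) due by 17 April 2004 + 83 days = 9 July 2004; done 17 June 2004 — timely.
(2) the permitted window runs from 15 July 2004 + 7 = 22 July 2004 to 15 July 2004 + 51 = 4 September 2004; done 23 July 2004 — within the window.
(3) due by 17 April 2004 + 105 days = 31 July 2004; completed 30 July 2004, before the deadline.
(4) due by 17 April 2004 + 165 days = 29 September 2004; done 2 August 2004 — timely.
(5) the permitted window runs from 2 August 2004 + 12 = 14 August 2004 to 2 August 2004 + 53 = 24 September 2004; done 3 August 2004 — 11 days before the window opened.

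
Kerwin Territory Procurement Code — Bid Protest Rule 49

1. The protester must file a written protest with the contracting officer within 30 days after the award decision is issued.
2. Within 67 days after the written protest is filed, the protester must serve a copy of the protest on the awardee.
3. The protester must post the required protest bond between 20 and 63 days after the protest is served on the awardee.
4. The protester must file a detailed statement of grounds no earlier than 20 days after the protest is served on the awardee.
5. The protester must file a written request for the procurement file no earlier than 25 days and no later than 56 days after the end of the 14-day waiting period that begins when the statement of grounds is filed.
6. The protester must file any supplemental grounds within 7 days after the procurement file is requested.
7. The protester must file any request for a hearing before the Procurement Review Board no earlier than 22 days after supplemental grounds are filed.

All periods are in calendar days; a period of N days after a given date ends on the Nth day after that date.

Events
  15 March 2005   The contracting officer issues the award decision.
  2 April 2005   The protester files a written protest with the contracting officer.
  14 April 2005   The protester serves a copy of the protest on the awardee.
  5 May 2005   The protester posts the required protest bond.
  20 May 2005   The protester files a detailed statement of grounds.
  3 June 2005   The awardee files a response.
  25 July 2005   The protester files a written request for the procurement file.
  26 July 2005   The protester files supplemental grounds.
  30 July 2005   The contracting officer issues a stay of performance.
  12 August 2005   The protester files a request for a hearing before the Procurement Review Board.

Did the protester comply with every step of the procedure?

Step 1: 30 days after 15 March 2005 (when the award decision is issued) is 14 April 2005; done 2 April 2005 — timely.
Step 2: 67 days after 2 April 2005 (when the written protest is filed) is 8 June 2005; 14 April 2005 is within that limit.
Step 3: the window is 20–63 days after 14 April 2005 (when the protest is served on the awardee), so 4 May 2005 through 16 June 2005; done 5 May 2005 — within the window.
Step 4: the earliest permitted date is 20 days after 14 April 2005 (when the protest is served on the awardee), i.e. 4 May 2005; done 20 May 2005 — permitted.
Step 5: the window is 25–56 days after 3 June 2005 (end of the 14-day waiting period, which began when the statement of grounds is filed on 20 May 2005), so 28 June 2005 through 29 July 2005; done 25 July 2005 — within the window.
Step 6: 7 days after 25 July 2005 (when the procurement file is requested) is 1 August 2005; done 26 July 2005 — timely.
Step 7: the earliest permitted date is 22 days after 26 July 2005 (when supplemental grounds are filed), i.e. 17 August 2005; acted on 12 August 2005, 5 days prematurely.
Later steps need not be reached.

No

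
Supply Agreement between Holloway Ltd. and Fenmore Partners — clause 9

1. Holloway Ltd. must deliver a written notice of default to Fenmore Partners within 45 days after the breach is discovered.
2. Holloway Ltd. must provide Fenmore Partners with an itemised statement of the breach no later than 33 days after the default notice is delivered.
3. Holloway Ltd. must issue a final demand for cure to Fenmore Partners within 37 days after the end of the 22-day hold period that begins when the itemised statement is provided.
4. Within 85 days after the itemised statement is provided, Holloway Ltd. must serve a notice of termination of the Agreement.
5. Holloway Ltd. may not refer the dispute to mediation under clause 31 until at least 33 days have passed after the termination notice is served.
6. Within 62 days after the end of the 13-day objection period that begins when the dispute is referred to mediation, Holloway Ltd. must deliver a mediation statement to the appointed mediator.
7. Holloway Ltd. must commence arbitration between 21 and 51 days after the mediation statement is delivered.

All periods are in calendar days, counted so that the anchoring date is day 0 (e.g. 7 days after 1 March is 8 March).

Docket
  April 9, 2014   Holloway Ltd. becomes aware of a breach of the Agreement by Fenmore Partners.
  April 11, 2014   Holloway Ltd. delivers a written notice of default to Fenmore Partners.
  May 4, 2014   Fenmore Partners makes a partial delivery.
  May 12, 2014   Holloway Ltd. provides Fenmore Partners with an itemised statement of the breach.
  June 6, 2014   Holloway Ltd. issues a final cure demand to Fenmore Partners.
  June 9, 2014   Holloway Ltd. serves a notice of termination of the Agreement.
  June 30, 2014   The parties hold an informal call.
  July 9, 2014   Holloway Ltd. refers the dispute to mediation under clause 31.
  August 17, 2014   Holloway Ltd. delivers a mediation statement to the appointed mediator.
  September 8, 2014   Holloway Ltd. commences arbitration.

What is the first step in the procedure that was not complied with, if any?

Step 1 — counting 45 days from April 9, 2014 (when the breach is discovered) gives a deadline of May 24, 2014; April 11, 2014 is within that limit.
Step 2 — counting 33 days from April 11, 2014 (when the default notice is delivered) gives a deadline of May 14, 2014; May 12, 2014 is within that limit.
Step 3 — counting 37 days from June 3, 2014 (end of the 22-day hold period, which began when the itemised statement is provided on May 12, 2014) gives a deadline of July 10, 2014; June 6, 2014 is within that limit.
Step 4 — counting 85 days from May 12, 2014 (when the itemised statement is provided) gives a deadline of August 5, 2014; June 9, 2014 is within that limit.
Step 5 — must wait 33 days from June 9, 2014 (when the termination notice is served), so not before July 12, 2014; acted on July 9, 2014, 3 days prematurely.

Step 5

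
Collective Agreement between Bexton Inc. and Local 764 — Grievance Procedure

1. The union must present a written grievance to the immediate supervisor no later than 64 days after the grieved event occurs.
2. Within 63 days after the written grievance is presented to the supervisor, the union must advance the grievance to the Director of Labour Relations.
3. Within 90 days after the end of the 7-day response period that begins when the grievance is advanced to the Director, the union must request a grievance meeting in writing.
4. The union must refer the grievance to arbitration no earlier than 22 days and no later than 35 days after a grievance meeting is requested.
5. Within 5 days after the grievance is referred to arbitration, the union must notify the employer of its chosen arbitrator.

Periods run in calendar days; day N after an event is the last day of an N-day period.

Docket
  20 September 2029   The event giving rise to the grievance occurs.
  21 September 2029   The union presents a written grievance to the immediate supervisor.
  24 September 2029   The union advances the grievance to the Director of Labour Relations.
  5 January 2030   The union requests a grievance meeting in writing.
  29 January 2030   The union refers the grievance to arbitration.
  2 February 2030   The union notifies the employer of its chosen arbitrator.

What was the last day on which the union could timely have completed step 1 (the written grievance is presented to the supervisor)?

23 November 2029

Step 1 runs from 20 September 2029, when the grieved event occurs. 64 days after 20 September 2029 is 23 November 2029.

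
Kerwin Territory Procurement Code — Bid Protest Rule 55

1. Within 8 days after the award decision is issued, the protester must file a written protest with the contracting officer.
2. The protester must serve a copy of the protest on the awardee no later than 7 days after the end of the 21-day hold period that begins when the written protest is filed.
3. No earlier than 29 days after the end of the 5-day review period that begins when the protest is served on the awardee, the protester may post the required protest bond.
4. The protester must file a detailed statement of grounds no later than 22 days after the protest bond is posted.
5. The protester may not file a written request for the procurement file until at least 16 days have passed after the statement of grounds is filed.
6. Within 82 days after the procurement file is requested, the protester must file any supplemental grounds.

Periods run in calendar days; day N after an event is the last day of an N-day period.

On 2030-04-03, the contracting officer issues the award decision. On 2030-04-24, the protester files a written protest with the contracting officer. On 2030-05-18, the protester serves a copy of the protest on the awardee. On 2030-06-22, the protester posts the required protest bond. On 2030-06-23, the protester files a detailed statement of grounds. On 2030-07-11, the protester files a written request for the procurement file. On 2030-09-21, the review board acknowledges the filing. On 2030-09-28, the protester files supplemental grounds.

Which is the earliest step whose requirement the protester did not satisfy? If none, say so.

Step 1

(1) due by 2030-04-03 + 8 days = 2030-04-11; 2030-04-24 misses that deadline by 13 days.
Later steps need not be reached.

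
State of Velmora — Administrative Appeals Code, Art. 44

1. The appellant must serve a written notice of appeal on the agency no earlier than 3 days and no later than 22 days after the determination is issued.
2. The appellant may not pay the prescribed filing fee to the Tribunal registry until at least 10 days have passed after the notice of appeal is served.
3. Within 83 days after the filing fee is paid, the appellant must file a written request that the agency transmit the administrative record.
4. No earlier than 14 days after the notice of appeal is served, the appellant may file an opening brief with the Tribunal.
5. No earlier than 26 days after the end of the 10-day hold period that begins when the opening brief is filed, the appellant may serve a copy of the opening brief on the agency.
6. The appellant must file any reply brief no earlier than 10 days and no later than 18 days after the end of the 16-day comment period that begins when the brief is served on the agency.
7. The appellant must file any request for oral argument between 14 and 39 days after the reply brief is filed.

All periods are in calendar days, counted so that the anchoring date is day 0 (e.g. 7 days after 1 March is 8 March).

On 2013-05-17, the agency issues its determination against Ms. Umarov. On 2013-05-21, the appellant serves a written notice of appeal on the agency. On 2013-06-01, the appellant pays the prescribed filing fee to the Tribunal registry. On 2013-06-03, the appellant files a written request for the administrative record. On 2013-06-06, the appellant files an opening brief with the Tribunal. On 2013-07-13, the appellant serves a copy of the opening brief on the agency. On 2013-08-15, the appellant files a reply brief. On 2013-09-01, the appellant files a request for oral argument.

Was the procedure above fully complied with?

Yes

Step 1 — 3 and 22 days from 2013-05-17 (when the determination is issued) are 2013-05-20 and 2013-06-08 respectively; done 2013-05-21 — within the window.
Step 2 — must wait 10 days from 2013-05-21 (when the notice of appeal is served), so not before 2013-05-31; 2013-06-01 is on or after that date.
Step 3 — counting 83 days from 2013-06-01 (when the filing fee is paid) gives a deadline of 2013-08-23; 2013-06-03 is within that limit.
Step 4 — must wait 14 days from 2013-05-21 (when the notice of appeal is served), so not before 2013-06-04; done 2013-06-06, after the minimum wait.
Step 5 — must wait 26 days from 2013-06-16 (end of the 10-day hold period, which began when the opening brief is filed on 2013-06-06), so not before 2013-07-12; done 2013-07-13 — permitted.
Step 6 — 10 and 18 days from 2013-07-29 (end of the 16-day comment period, which began when the brief is served on the agency on 2013-07-13) are 2013-08-08 and 2013-08-16 respectively; done 2013-08-15, which is between those dates.
Step 7 — 14 and 39 days from 2013-08-15 (when the reply brief is filed) are 2013-08-29 and 2013-09-23 respectively; 2013-09-01 falls inside that range.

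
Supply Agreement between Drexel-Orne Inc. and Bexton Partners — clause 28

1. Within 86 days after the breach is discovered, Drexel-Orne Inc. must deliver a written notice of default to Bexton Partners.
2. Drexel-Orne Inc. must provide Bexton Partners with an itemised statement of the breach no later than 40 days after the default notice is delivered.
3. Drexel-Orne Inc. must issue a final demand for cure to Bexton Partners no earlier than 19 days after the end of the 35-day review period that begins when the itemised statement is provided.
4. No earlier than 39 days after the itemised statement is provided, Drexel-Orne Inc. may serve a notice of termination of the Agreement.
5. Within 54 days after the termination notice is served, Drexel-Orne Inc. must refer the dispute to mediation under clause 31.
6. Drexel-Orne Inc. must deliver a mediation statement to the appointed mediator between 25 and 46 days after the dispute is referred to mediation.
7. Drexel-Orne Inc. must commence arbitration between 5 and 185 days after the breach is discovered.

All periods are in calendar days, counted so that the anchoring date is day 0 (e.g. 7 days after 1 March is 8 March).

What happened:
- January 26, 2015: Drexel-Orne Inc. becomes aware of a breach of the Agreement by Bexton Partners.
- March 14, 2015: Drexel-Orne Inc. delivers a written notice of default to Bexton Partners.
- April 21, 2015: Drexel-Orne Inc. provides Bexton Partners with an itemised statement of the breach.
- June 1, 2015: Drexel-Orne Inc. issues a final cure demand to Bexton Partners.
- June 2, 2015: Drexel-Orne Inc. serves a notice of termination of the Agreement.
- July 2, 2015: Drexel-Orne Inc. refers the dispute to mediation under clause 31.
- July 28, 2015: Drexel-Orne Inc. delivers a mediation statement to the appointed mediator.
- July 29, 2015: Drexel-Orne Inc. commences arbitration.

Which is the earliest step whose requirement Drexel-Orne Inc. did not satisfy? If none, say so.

Step 3

(1) due by January 26, 2015 + 86 days = April 22, 2015; March 14, 2015 is within that limit.
(2) due by March 14, 2015 + 40 days = April 23, 2015; April 21, 2015 is within that limit.
(3) permitted from May 26, 2015 + 19 days = June 14, 2015 onward; acted on June 1, 2015, 13 days prematurely.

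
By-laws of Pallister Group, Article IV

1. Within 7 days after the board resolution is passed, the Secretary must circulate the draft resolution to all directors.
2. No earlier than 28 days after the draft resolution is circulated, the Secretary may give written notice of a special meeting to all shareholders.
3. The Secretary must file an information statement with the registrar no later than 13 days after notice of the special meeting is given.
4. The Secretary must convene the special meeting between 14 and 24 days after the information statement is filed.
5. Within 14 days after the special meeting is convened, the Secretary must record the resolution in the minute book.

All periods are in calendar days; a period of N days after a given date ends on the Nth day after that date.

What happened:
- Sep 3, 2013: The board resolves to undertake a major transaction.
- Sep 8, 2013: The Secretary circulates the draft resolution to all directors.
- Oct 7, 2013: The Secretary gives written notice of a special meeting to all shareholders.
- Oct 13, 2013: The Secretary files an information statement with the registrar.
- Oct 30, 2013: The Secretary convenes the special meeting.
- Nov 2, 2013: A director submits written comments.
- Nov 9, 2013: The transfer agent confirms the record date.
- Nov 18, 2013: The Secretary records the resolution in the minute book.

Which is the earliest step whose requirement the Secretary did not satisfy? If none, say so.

Step 1: 7 days after Sep 3, 2013 (when the board resolution is passed) is Sep 10, 2013; done Sep 8, 2013 — timely.
Step 2: the earliest permitted date is 28 days after Sep 8, 2013 (when the draft resolution is circulated), i.e. Oct 6, 2013; Oct 7, 2013 is on or after that date.
Step 3: 13 days after Oct 7, 2013 (when notice of the special meeting is given) is Oct 20, 2013; completed Oct 13, 2013, before the deadline.
Step 4: the window is 14–24 days after Oct 13, 2013 (when the information statement is filed), so Oct 27, 2013 through Nov 6, 2013; done Oct 30, 2013, which is between those dates.
Step 5: 14 days after Oct 30, 2013 (when the special meeting is convened) is Nov 13, 2013; Nov 18, 2013 misses that deadline by 5 days.

Step 5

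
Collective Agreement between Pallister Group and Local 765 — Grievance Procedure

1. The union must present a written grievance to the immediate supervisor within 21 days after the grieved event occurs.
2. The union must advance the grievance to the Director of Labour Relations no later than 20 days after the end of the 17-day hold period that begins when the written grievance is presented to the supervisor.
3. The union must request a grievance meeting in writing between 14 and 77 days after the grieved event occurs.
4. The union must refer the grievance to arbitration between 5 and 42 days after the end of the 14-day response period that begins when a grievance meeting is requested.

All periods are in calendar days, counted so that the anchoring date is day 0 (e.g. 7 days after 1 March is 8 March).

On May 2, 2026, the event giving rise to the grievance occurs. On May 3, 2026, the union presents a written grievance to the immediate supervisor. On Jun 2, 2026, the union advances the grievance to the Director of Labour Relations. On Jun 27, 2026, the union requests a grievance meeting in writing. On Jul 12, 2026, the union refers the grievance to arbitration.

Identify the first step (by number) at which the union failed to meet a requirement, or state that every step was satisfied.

Step 4

Step 1 — counting 21 days from May 2, 2026 (when the grieved event occurs) gives a deadline of May 23, 2026; May 3, 2026 is within that limit.
Step 2 — counting 20 days from May 20, 2026 (end of the 17-day hold period, which began when the written grievance is presented to the supervisor on May 3, 2026) gives a deadline of Jun 9, 2026; Jun 2, 2026 is within that limit.
Step 3 — 14 and 77 days from May 2, 2026 (when the grieved event occurs) are May 16, 2026 and Jul 18, 2026 respectively; Jun 27, 2026 falls inside that range.
Step 4 — 5 and 42 days from Jul 11, 2026 (end of the 14-day response period, which began when a grievance meeting is requested on Jun 27, 2026) are Jul 16, 2026 and Aug 22, 2026 respectively; done Jul 12, 2026 — 4 days before the window opened.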